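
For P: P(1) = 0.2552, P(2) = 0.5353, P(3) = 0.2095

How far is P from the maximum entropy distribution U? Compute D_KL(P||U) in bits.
0.1271 bits

U(i) = 1/3 for all i

D_KL(P||U) = Σ P(x) log₂(P(x) / (1/3))
           = Σ P(x) log₂(P(x)) + log₂(3)
           = log₂(3) - H(P)

H(P) = -Σ P(x) log₂(P(x)):
  -P(1)·log₂(P(1)) = -(0.2552)·log₂(0.2552) = 0.50282
  -P(2)·log₂(P(2)) = -(0.5353)·log₂(0.5353) = 0.48262
  -P(3)·log₂(P(3)) = -(0.2095)·log₂(0.2095) = 0.47242
H(P) = 0.50282 + 0.48262 + 0.47242 = 1.45786 bits

log₂(3) = 1.58496 bits

D_KL(P||U) = 1.58496 - 1.45786 = 0.12710 ≈ 0.1271 bits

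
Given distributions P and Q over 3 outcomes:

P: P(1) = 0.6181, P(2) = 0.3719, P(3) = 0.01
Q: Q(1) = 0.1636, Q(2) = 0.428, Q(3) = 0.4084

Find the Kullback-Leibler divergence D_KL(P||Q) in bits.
1.0564 bits

D_KL(P||Q) = Σ P(x) log₂(P(x)/Q(x))

Computing term by term:
  P(1)·log₂(P(1)/Q(1)) = 0.6181·log₂(0.6181/0.1636) = 1.18531
  P(2)·log₂(P(2)/Q(2)) = 0.3719·log₂(0.3719/0.428) = -0.07538
  P(3)·log₂(P(3)/Q(3)) = 0.01·log₂(0.01/0.4084) = -0.05352

D_KL(P||Q) = 1.18531 - 0.07538 - 0.05352 = 1.05641 ≈ 1.0564 bits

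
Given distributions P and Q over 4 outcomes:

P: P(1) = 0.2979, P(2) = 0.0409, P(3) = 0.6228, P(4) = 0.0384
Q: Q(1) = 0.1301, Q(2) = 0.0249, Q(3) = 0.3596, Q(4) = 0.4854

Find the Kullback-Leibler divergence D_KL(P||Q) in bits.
0.7383 bits

D_KL(P||Q) = Σ P(x) log₂(P(x)/Q(x))

Computing term by term:
  P(1)·log₂(P(1)/Q(1)) = 0.2979·log₂(0.2979/0.1301) = 0.35605
  P(2)·log₂(P(2)/Q(2)) = 0.0409·log₂(0.0409/0.0249) = 0.02928
  P(3)·log₂(P(3)/Q(3)) = 0.6228·log₂(0.6228/0.3596) = 0.49349
  P(4)·log₂(P(4)/Q(4)) = 0.0384·log₂(0.0384/0.4854) = -0.14054

D_KL(P||Q) = 0.35605 + 0.02928 + 0.49349 - 0.14054 = 0.73828 ≈ 0.7383 bits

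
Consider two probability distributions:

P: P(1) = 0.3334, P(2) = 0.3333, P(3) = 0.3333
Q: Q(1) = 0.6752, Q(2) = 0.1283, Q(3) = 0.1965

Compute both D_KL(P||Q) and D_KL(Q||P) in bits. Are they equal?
D_KL(P||Q) = 0.3737 bits, D_KL(Q||P) = 0.3609 bits. No, they are not equal.

D_KL(P||Q) = Σ P(x) log₂(P(x)/Q(x))

Computing term by term:
  P(1)·log₂(P(1)/Q(1)) = 0.3334·log₂(0.3334/0.6752) = -0.33942
  P(2)·log₂(P(2)/Q(2)) = 0.3333·log₂(0.3333/0.1283) = 0.45905
  P(3)·log₂(P(3)/Q(3)) = 0.3333·log₂(0.3333/0.1965) = 0.25407

D_KL(P||Q) = -0.33942 + 0.45905 + 0.25407 = 0.37370 ≈ 0.3737 bits

D_KL(Q||P) = Σ Q(x) log₂(Q(x)/P(x))

Computing term by term:
  Q(1)·log₂(Q(1)/P(1)) = 0.6752·log₂(0.6752/0.3334) = 0.68739
  Q(2)·log₂(Q(2)/P(2)) = 0.1283·log₂(0.1283/0.3333) = -0.17671
  Q(3)·log₂(Q(3)/P(3)) = 0.1965·log₂(0.1965/0.3333) = -0.14979

D_KL(Q||P) = 0.68739 - 0.17671 - 0.14979 = 0.36089 ≈ 0.3609 bits

These are NOT equal (difference: 0.0128 bits). KL divergence is asymmetric: D_KL(P||Q) ≠ D_KL(Q||P) in general.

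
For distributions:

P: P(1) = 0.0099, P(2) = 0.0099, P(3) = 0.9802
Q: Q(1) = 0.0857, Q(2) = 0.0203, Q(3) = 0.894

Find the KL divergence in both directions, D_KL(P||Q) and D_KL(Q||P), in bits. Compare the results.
D_KL(P||Q) = 0.0891 bits, D_KL(Q||P) = 0.1692 bits. D_KL(Q||P) is larger than D_KL(P||Q) by 0.0801 bits; the two directions differ.

D_KL(P||Q) = Σ P(x) log₂(P(x)/Q(x))

Computing term by term:
  P(1)·log₂(P(1)/Q(1)) = 0.0099·log₂(0.0099/0.0857) = -0.03083
  P(2)·log₂(P(2)/Q(2)) = 0.0099·log₂(0.0099/0.0203) = -0.01026
  P(3)·log₂(P(3)/Q(3)) = 0.9802·log₂(0.9802/0.894) = 0.13017

D_KL(P||Q) = -0.03083 - 0.01026 + 0.13017 = 0.08908 ≈ 0.0891 bits

D_KL(Q||P) = Σ Q(x) log₂(Q(x)/P(x))

Computing term by term:
  Q(1)·log₂(Q(1)/P(1)) = 0.0857·log₂(0.0857/0.0099) = 0.26685
  Q(2)·log₂(Q(2)/P(2)) = 0.0203·log₂(0.0203/0.0099) = 0.02103
  Q(3)·log₂(Q(3)/P(3)) = 0.894·log₂(0.894/0.9802) = -0.11872

D_KL(Q||P) = 0.26685 + 0.02103 - 0.11872 = 0.16916 ≈ 0.1692 bits

These are NOT equal (difference: 0.0801 bits). KL divergence is asymmetric: D_KL(P||Q) ≠ D_KL(Q||P) in general.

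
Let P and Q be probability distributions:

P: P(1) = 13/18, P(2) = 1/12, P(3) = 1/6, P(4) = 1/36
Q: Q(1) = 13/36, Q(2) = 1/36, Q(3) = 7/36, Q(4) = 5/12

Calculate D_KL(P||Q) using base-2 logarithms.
0.7087 bits

D_KL(P||Q) = Σ P(x) log₂(P(x)/Q(x))

Computing term by term:
  P(1)·log₂(P(1)/Q(1)) = (13/18)·log₂((13/18)/(13/36)) = 0.72222
  P(2)·log₂(P(2)/Q(2)) = (1/12)·log₂((1/12)/(1/36)) = 0.13208
  P(3)·log₂(P(3)/Q(3)) = (1/6)·log₂((1/6)/(7/36)) = -0.03707
  P(4)·log₂(P(4)/Q(4)) = (1/36)·log₂((1/36)/(5/12)) = -0.10852

D_KL(P||Q) = 0.72222 + 0.13208 - 0.03707 - 0.10852 = 0.70871 ≈ 0.7087 bits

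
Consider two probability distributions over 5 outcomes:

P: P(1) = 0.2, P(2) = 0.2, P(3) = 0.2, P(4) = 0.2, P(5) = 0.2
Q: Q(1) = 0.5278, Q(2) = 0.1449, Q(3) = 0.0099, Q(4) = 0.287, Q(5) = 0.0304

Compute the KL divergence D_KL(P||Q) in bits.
1.1196 bits

D_KL(P||Q) = Σ P(x) log₂(P(x)/Q(x))

Computing term by term:
  P(1)·log₂(P(1)/Q(1)) = 0.2·log₂(0.2/0.5278) = -0.28000
  P(2)·log₂(P(2)/Q(2)) = 0.2·log₂(0.2/0.1449) = 0.09299
  P(3)·log₂(P(3)/Q(3)) = 0.2·log₂(0.2/0.0099) = 0.86729
  P(4)·log₂(P(4)/Q(4)) = 0.2·log₂(0.2/0.287) = -0.10421
  P(5)·log₂(P(5)/Q(5)) = 0.2·log₂(0.2/0.0304) = 0.54357

D_KL(P||Q) = -0.28000 + 0.09299 + 0.86729 - 0.10421 + 0.54357 = 1.11964 ≈ 1.1196 bits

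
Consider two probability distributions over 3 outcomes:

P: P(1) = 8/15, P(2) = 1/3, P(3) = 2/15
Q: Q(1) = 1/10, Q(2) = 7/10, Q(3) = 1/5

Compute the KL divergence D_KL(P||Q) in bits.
0.8532 bits

D_KL(P||Q) = Σ P(x) log₂(P(x)/Q(x))

Computing term by term:
  P(1)·log₂(P(1)/Q(1)) = (8/15)·log₂((8/15)/(1/10)) = 1.28802
  P(2)·log₂(P(2)/Q(2)) = (1/3)·log₂((1/3)/(7/10)) = -0.35680
  P(3)·log₂(P(3)/Q(3)) = (2/15)·log₂((2/15)/(1/5)) = -0.07800

D_KL(P||Q) = 1.28802 - 0.35680 - 0.07800 = 0.85322 ≈ 0.8532 bits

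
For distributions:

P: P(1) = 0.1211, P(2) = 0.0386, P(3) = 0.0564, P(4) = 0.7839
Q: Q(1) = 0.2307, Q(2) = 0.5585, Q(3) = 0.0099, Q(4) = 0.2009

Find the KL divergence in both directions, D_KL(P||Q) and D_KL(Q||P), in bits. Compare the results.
D_KL(P||Q) = 1.4199 bits, D_KL(Q||P) = 1.9480 bits. D_KL(Q||P) is larger than D_KL(P||Q) by 0.5281 bits; the two directions differ.

D_KL(P||Q) = Σ P(x) log₂(P(x)/Q(x))

Computing term by term:
  P(1)·log₂(P(1)/Q(1)) = 0.1211·log₂(0.1211/0.2307) = -0.11260
  P(2)·log₂(P(2)/Q(2)) = 0.0386·log₂(0.0386/0.5585) = -0.14880
  P(3)·log₂(P(3)/Q(3)) = 0.0564·log₂(0.0564/0.0099) = 0.14157
  P(4)·log₂(P(4)/Q(4)) = 0.7839·log₂(0.7839/0.2009) = 1.53973

D_KL(P||Q) = -0.11260 - 0.14880 + 0.14157 + 1.53973 = 1.41990 ≈ 1.4199 bits

D_KL(Q||P) = Σ Q(x) log₂(Q(x)/P(x))

Computing term by term:
  Q(1)·log₂(Q(1)/P(1)) = 0.2307·log₂(0.2307/0.1211) = 0.21451
  Q(2)·log₂(Q(2)/P(2)) = 0.5585·log₂(0.5585/0.0386) = 2.15295
  Q(3)·log₂(Q(3)/P(3)) = 0.0099·log₂(0.0099/0.0564) = -0.02485
  Q(4)·log₂(Q(4)/P(4)) = 0.2009·log₂(0.2009/0.7839) = -0.39461

D_KL(Q||P) = 0.21451 + 2.15295 - 0.02485 - 0.39461 = 1.94800 ≈ 1.9480 bits

These are NOT equal (difference: 0.5281 bits). KL divergence is asymmetric: D_KL(P||Q) ≠ D_KL(Q||P) in general.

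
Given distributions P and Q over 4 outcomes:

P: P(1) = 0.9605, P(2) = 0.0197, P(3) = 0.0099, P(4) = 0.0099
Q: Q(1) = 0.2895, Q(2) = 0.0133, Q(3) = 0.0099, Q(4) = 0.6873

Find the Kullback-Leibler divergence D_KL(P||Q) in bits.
1.6125 bits

D_KL(P||Q) = Σ P(x) log₂(P(x)/Q(x))

Computing term by term:
  P(1)·log₂(P(1)/Q(1)) = 0.9605·log₂(0.9605/0.2895) = 1.66188
  P(2)·log₂(P(2)/Q(2)) = 0.0197·log₂(0.0197/0.0133) = 0.01117
  P(3)·log₂(P(3)/Q(3)) = 0.0099·log₂(0.0099/0.0099) = 0.00000
  P(4)·log₂(P(4)/Q(4)) = 0.0099·log₂(0.0099/0.6873) = -0.06056

D_KL(P||Q) = 1.66188 + 0.01117 + 0.00000 - 0.06056 = 1.61249 ≈ 1.6125 bits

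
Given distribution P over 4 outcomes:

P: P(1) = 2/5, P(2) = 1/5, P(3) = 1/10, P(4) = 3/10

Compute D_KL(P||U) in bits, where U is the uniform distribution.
0.1536 bits

U(i) = 1/4 for all i

D_KL(P||U) = Σ P(x) log₂(P(x) / (1/4))
           = Σ P(x) log₂(P(x)) + log₂(4)
           = log₂(4) - H(P)

H(P) = -Σ P(x) log₂(P(x)):
  -P(1)·log₂(P(1)) = -(2/5)·log₂(2/5) = 0.52877
  -P(2)·log₂(P(2)) = -(1/5)·log₂(1/5) = 0.46439
  -P(3)·log₂(P(3)) = -(1/10)·log₂(1/10) = 0.33219
  -P(4)·log₂(P(4)) = -(3/10)·log₂(3/10) = 0.52109
H(P) = 0.52877 + 0.46439 + 0.33219 + 0.52109 = 1.84644 bits

log₂(4) = 2.00000 bits

D_KL(P||U) = 2.00000 - 1.84644 = 0.15356 ≈ 0.1536 bits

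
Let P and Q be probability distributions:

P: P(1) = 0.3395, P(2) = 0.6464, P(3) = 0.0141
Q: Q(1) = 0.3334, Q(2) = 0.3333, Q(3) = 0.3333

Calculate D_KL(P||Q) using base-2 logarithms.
0.5622 bits

D_KL(P||Q) = Σ P(x) log₂(P(x)/Q(x))

Computing term by term:
  P(1)·log₂(P(1)/Q(1)) = 0.3395·log₂(0.3395/0.3334) = 0.00888
  P(2)·log₂(P(2)/Q(2)) = 0.6464·log₂(0.6464/0.3333) = 0.61770
  P(3)·log₂(P(3)/Q(3)) = 0.0141·log₂(0.0141/0.3333) = -0.06434

D_KL(P||Q) = 0.00888 + 0.61770 - 0.06434 = 0.56224 ≈ 0.5622 bits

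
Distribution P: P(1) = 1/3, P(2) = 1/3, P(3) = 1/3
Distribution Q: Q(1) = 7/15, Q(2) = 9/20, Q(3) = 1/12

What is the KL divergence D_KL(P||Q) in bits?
0.3605 bits

D_KL(P||Q) = Σ P(x) log₂(P(x)/Q(x))

Computing term by term:
  P(1)·log₂(P(1)/Q(1)) = (1/3)·log₂((1/3)/(7/15)) = -0.16181
  P(2)·log₂(P(2)/Q(2)) = (1/3)·log₂((1/3)/(9/20)) = -0.14432
  P(3)·log₂(P(3)/Q(3)) = (1/3)·log₂((1/3)/(1/12)) = 0.66667

D_KL(P||Q) = -0.16181 - 0.14432 + 0.66667 = 0.36054 ≈ 0.3605 bits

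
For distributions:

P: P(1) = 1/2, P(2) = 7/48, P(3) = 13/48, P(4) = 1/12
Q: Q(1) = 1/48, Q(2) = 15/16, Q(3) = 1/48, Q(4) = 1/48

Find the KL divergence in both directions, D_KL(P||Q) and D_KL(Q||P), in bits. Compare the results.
D_KL(P||Q) = 3.0699 bits, D_KL(Q||P) = 2.3024 bits. D_KL(P||Q) is larger than D_KL(Q||P) by 0.7675 bits; the two directions differ.

D_KL(P||Q) = Σ P(x) log₂(P(x)/Q(x))

Computing term by term:
  P(1)·log₂(P(1)/Q(1)) = (1/2)·log₂((1/2)/(1/48)) = 2.29248
  P(2)·log₂(P(2)/Q(2)) = (7/48)·log₂((7/48)/(15/16)) = -0.39149
  P(3)·log₂(P(3)/Q(3)) = (13/48)·log₂((13/48)/(1/48)) = 1.00220
  P(4)·log₂(P(4)/Q(4)) = (1/12)·log₂((1/12)/(1/48)) = 0.16667

D_KL(P||Q) = 2.29248 - 0.39149 + 1.00220 + 0.16667 = 3.06986 ≈ 3.0699 bits

D_KL(Q||P) = Σ Q(x) log₂(Q(x)/P(x))

Computing term by term:
  Q(1)·log₂(Q(1)/P(1)) = (1/48)·log₂((1/48)/(1/2)) = -0.09552
  Q(2)·log₂(Q(2)/P(2)) = (15/16)·log₂((15/16)/(7/48)) = 2.51672
  Q(3)·log₂(Q(3)/P(3)) = (1/48)·log₂((1/48)/(13/48)) = -0.07709
  Q(4)·log₂(Q(4)/P(4)) = (1/48)·log₂((1/48)/(1/12)) = -0.04167

D_KL(Q||P) = -0.09552 + 2.51672 - 0.07709 - 0.04167 = 2.30244 ≈ 2.3024 bits

These are NOT equal (difference: 0.7675 bits). KL divergence is asymmetric: D_KL(P||Q) ≠ D_KL(Q||P) in general.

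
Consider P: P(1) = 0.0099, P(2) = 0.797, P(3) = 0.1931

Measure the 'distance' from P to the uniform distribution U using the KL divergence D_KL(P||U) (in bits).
0.8000 bits

U(i) = 1/3 for all i

D_KL(P||U) = Σ P(x) log₂(P(x) / (1/3))
           = Σ P(x) log₂(P(x)) + log₂(3)
           = log₂(3) - H(P)

H(P) = -Σ P(x) log₂(P(x)):
  -P(1)·log₂(P(1)) = -(0.0099)·log₂(0.0099) = 0.06592
  -P(2)·log₂(P(2)) = -(0.797)·log₂(0.797) = 0.26090
  -P(3)·log₂(P(3)) = -(0.1931)·log₂(0.1931) = 0.45815
H(P) = 0.06592 + 0.26090 + 0.45815 = 0.78497 bits

log₂(3) = 1.58496 bits

D_KL(P||U) = 1.58496 - 0.78497 = 0.79999 ≈ 0.8000 bits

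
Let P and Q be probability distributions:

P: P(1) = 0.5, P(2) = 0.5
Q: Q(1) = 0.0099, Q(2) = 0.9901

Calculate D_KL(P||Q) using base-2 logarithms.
2.3364 bits

D_KL(P||Q) = Σ P(x) log₂(P(x)/Q(x))

Computing term by term:
  P(1)·log₂(P(1)/Q(1)) = 0.5·log₂(0.5/0.0099) = 2.82918
  P(2)·log₂(P(2)/Q(2)) = 0.5·log₂(0.5/0.9901) = -0.49282

D_KL(P||Q) = 2.82918 - 0.49282 = 2.33636 ≈ 2.3364 bits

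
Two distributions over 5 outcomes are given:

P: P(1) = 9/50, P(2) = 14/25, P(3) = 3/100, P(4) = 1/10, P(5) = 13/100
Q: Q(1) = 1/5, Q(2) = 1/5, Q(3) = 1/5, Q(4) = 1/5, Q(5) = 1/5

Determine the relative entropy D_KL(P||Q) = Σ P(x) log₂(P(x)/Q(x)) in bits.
0.5416 bits

D_KL(P||Q) = Σ P(x) log₂(P(x)/Q(x))

Computing term by term:
  P(1)·log₂(P(1)/Q(1)) = (9/50)·log₂((9/50)/(1/5)) = -0.02736
  P(2)·log₂(P(2)/Q(2)) = (14/25)·log₂((14/25)/(1/5)) = 0.83184
  P(3)·log₂(P(3)/Q(3)) = (3/100)·log₂((3/100)/(1/5)) = -0.08211
  P(4)·log₂(P(4)/Q(4)) = (1/10)·log₂((1/10)/(1/5)) = -0.10000
  P(5)·log₂(P(5)/Q(5)) = (13/100)·log₂((13/100)/(1/5)) = -0.08079

D_KL(P||Q) = -0.02736 + 0.83184 - 0.08211 - 0.10000 - 0.08079 = 0.54158 ≈ 0.5416 bits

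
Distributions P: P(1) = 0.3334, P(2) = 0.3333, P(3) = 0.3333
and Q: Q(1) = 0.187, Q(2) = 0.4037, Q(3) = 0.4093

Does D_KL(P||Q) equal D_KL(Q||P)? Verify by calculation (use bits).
D_KL(P||Q) = 0.0872 bits, D_KL(Q||P) = 0.0769 bits. No — D_KL(P||Q) ≠ D_KL(Q||P) for this pair.

D_KL(P||Q) = Σ P(x) log₂(P(x)/Q(x))

Computing term by term:
  P(1)·log₂(P(1)/Q(1)) = 0.3334·log₂(0.3334/0.187) = 0.27813
  P(2)·log₂(P(2)/Q(2)) = 0.3333·log₂(0.3333/0.4037) = -0.09214
  P(3)·log₂(P(3)/Q(3)) = 0.3333·log₂(0.3333/0.4093) = -0.09877

D_KL(P||Q) = 0.27813 - 0.09214 - 0.09877 = 0.08722 ≈ 0.0872 bits

D_KL(Q||P) = Σ Q(x) log₂(Q(x)/P(x))

Computing term by term:
  Q(1)·log₂(Q(1)/P(1)) = 0.187·log₂(0.187/0.3334) = -0.15600
  Q(2)·log₂(Q(2)/P(2)) = 0.4037·log₂(0.4037/0.3333) = 0.11161
  Q(3)·log₂(Q(3)/P(3)) = 0.4093·log₂(0.4093/0.3333) = 0.12129

D_KL(Q||P) = -0.15600 + 0.11161 + 0.12129 = 0.07690 ≈ 0.0769 bits

These are NOT equal (difference: 0.0103 bits). KL divergence is asymmetric: D_KL(P||Q) ≠ D_KL(Q||P) in general.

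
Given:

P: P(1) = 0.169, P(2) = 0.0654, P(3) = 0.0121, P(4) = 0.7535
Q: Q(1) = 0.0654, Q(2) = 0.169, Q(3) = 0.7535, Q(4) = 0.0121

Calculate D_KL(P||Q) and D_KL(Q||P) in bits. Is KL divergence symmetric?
D_KL(P||Q) = 4.5610 bits, D_KL(Q||P) = 4.5610 bits. The two values coincide for this particular pair, but no — KL divergence is not symmetric in general.

D_KL(P||Q) = Σ P(x) log₂(P(x)/Q(x))

Computing term by term:
  P(1)·log₂(P(1)/Q(1)) = 0.169·log₂(0.169/0.0654) = 0.23147
  P(2)·log₂(P(2)/Q(2)) = 0.0654·log₂(0.0654/0.169) = -0.08958
  P(3)·log₂(P(3)/Q(3)) = 0.0121·log₂(0.0121/0.7535) = -0.07212
  P(4)·log₂(P(4)/Q(4)) = 0.7535·log₂(0.7535/0.0121) = 4.49126

D_KL(P||Q) = 0.23147 - 0.08958 - 0.07212 + 4.49126 = 4.56103 ≈ 4.5610 bits

D_KL(Q||P) = Σ Q(x) log₂(Q(x)/P(x))

Computing term by term:
  Q(1)·log₂(Q(1)/P(1)) = 0.0654·log₂(0.0654/0.169) = -0.08958
  Q(2)·log₂(Q(2)/P(2)) = 0.169·log₂(0.169/0.0654) = 0.23147
  Q(3)·log₂(Q(3)/P(3)) = 0.7535·log₂(0.7535/0.0121) = 4.49126
  Q(4)·log₂(Q(4)/P(4)) = 0.0121·log₂(0.0121/0.7535) = -0.07212

D_KL(Q||P) = -0.08958 + 0.23147 + 4.49126 - 0.07212 = 4.56103 ≈ 4.5610 bits

These ARE equal here. Q is P with outcomes relabeled (Q(1) = P(2), Q(2) = P(1), Q(3) = P(4), Q(4) = P(3)) by a relabeling that is its own inverse, so the two sums contain exactly the same terms in a different order. This is a special case — KL divergence is not symmetric in general: D_KL(P||Q) ≠ D_KL(Q||P) for most P, Q.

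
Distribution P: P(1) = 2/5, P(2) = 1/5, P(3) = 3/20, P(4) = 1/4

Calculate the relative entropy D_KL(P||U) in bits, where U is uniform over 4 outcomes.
0.0963 bits

U(i) = 1/4 for all i

D_KL(P||U) = Σ P(x) log₂(P(x) / (1/4))
           = Σ P(x) log₂(P(x)) + log₂(4)
           = log₂(4) - H(P)

H(P) = -Σ P(x) log₂(P(x)):
  -P(1)·log₂(P(1)) = -(2/5)·log₂(2/5) = 0.52877
  -P(2)·log₂(P(2)) = -(1/5)·log₂(1/5) = 0.46439
  -P(3)·log₂(P(3)) = -(3/20)·log₂(3/20) = 0.41054
  -P(4)·log₂(P(4)) = -(1/4)·log₂(1/4) = 0.50000
H(P) = 0.52877 + 0.46439 + 0.41054 + 0.50000 = 1.90370 bits

log₂(4) = 2.00000 bits

D_KL(P||U) = 2.00000 - 1.90370 = 0.09630 ≈ 0.0963 bits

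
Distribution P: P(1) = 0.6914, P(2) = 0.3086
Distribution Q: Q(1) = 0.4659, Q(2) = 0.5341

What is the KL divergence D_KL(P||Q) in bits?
0.1495 bits

D_KL(P||Q) = Σ P(x) log₂(P(x)/Q(x))

Computing term by term:
  P(1)·log₂(P(1)/Q(1)) = 0.6914·log₂(0.6914/0.4659) = 0.39375
  P(2)·log₂(P(2)/Q(2)) = 0.3086·log₂(0.3086/0.5341) = -0.24422

D_KL(P||Q) = 0.39375 - 0.24422 = 0.14953 ≈ 0.1495 bits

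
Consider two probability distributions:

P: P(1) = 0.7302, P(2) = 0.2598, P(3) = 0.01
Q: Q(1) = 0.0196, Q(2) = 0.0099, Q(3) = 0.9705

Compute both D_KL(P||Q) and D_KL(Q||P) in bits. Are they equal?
D_KL(P||Q) = 4.9698 bits, D_KL(Q||P) = 6.2570 bits. No, they are not equal.

D_KL(P||Q) = Σ P(x) log₂(P(x)/Q(x))

Computing term by term:
  P(1)·log₂(P(1)/Q(1)) = 0.7302·log₂(0.7302/0.0196) = 3.81118
  P(2)·log₂(P(2)/Q(2)) = 0.2598·log₂(0.2598/0.0099) = 1.22465
  P(3)·log₂(P(3)/Q(3)) = 0.01·log₂(0.01/0.9705) = -0.06601

D_KL(P||Q) = 3.81118 + 1.22465 - 0.06601 = 4.96982 ≈ 4.9698 bits

D_KL(Q||P) = Σ Q(x) log₂(Q(x)/P(x))

Computing term by term:
  Q(1)·log₂(Q(1)/P(1)) = 0.0196·log₂(0.0196/0.7302) = -0.10230
  Q(2)·log₂(Q(2)/P(2)) = 0.0099·log₂(0.0099/0.2598) = -0.04667
  Q(3)·log₂(Q(3)/P(3)) = 0.9705·log₂(0.9705/0.01) = 6.40594

D_KL(Q||P) = -0.10230 - 0.04667 + 6.40594 = 6.25697 ≈ 6.2570 bits

These are NOT equal (difference: 1.2872 bits). KL divergence is asymmetric: D_KL(P||Q) ≠ D_KL(Q||P) in general.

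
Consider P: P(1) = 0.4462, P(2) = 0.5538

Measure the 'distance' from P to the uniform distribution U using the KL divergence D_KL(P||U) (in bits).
0.0084 bits

U(i) = 1/2 for all i

D_KL(P||U) = Σ P(x) log₂(P(x) / (1/2))
           = Σ P(x) log₂(P(x)) + log₂(2)
           = log₂(2) - H(P)

H(P) = -Σ P(x) log₂(P(x)):
  -P(1)·log₂(P(1)) = -(0.4462)·log₂(0.4462) = 0.51948
  -P(2)·log₂(P(2)) = -(0.5538)·log₂(0.5538) = 0.47215
H(P) = 0.51948 + 0.47215 = 0.99163 bits

log₂(2) = 1.00000 bits

D_KL(P||U) = 1.00000 - 0.99163 = 0.00837 ≈ 0.0084 bits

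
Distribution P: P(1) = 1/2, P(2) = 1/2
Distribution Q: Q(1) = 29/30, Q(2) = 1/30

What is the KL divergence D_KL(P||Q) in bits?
1.4779 bits

D_KL(P||Q) = Σ P(x) log₂(P(x)/Q(x))

Computing term by term:
  P(1)·log₂(P(1)/Q(1)) = (1/2)·log₂((1/2)/(29/30)) = -0.47555
  P(2)·log₂(P(2)/Q(2)) = (1/2)·log₂((1/2)/(1/30)) = 1.95345

D_KL(P||Q) = -0.47555 + 1.95345 = 1.47790 ≈ 1.4779 bits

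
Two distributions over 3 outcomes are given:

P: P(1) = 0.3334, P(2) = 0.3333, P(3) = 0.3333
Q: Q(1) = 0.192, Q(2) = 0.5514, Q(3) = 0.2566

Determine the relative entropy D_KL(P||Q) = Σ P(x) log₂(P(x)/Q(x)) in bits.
0.1491 bits

D_KL(P||Q) = Σ P(x) log₂(P(x)/Q(x))

Computing term by term:
  P(1)·log₂(P(1)/Q(1)) = 0.3334·log₂(0.3334/0.192) = 0.26544
  P(2)·log₂(P(2)/Q(2)) = 0.3333·log₂(0.3333/0.5514) = -0.24207
  P(3)·log₂(P(3)/Q(3)) = 0.3333·log₂(0.3333/0.2566) = 0.12575

D_KL(P||Q) = 0.26544 - 0.24207 + 0.12575 = 0.14912 ≈ 0.1491 bits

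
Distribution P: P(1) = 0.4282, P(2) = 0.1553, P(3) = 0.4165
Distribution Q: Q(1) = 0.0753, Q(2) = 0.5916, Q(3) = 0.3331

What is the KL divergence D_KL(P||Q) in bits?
0.9083 bits

D_KL(P||Q) = Σ P(x) log₂(P(x)/Q(x))

Computing term by term:
  P(1)·log₂(P(1)/Q(1)) = 0.4282·log₂(0.4282/0.0753) = 1.07374
  P(2)·log₂(P(2)/Q(2)) = 0.1553·log₂(0.1553/0.5916) = -0.29966
  P(3)·log₂(P(3)/Q(3)) = 0.4165·log₂(0.4165/0.3331) = 0.13426

D_KL(P||Q) = 1.07374 - 0.29966 + 0.13426 = 0.90834 ≈ 0.9083 bits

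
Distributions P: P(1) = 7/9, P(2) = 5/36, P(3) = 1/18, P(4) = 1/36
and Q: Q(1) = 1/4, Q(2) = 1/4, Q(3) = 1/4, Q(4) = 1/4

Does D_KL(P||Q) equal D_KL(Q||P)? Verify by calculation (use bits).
D_KL(P||Q) = 0.9472 bits, D_KL(Q||P) = 1.1376 bits. No — D_KL(P||Q) ≠ D_KL(Q||P) for this pair.

D_KL(P||Q) = Σ P(x) log₂(P(x)/Q(x))

Computing term by term:
  P(1)·log₂(P(1)/Q(1)) = (7/9)·log₂((7/9)/(1/4)) = 1.27356
  P(2)·log₂(P(2)/Q(2)) = (5/36)·log₂((5/36)/(1/4)) = -0.11778
  P(3)·log₂(P(3)/Q(3)) = (1/18)·log₂((1/18)/(1/4)) = -0.12055
  P(4)·log₂(P(4)/Q(4)) = (1/36)·log₂((1/36)/(1/4)) = -0.08805

D_KL(P||Q) = 1.27356 - 0.11778 - 0.12055 - 0.08805 = 0.94718 ≈ 0.9472 bits

D_KL(Q||P) = Σ Q(x) log₂(Q(x)/P(x))

Computing term by term:
  Q(1)·log₂(Q(1)/P(1)) = (1/4)·log₂((1/4)/(7/9)) = -0.40936
  Q(2)·log₂(Q(2)/P(2)) = (1/4)·log₂((1/4)/(5/36)) = 0.21200
  Q(3)·log₂(Q(3)/P(3)) = (1/4)·log₂((1/4)/(1/18)) = 0.54248
  Q(4)·log₂(Q(4)/P(4)) = (1/4)·log₂((1/4)/(1/36)) = 0.79248

D_KL(Q||P) = -0.40936 + 0.21200 + 0.54248 + 0.79248 = 1.13760 ≈ 1.1376 bits

These are NOT equal (difference: 0.1904 bits). KL divergence is asymmetric: D_KL(P||Q) ≠ D_KL(Q||P) in general.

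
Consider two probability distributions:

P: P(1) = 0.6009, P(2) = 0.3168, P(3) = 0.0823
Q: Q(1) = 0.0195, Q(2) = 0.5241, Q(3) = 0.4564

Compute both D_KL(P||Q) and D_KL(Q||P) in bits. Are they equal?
D_KL(P||Q) = 2.5383 bits, D_KL(Q||P) = 1.4121 bits. No, they are not equal.

D_KL(P||Q) = Σ P(x) log₂(P(x)/Q(x))

Computing term by term:
  P(1)·log₂(P(1)/Q(1)) = 0.6009·log₂(0.6009/0.0195) = 2.97180
  P(2)·log₂(P(2)/Q(2)) = 0.3168·log₂(0.3168/0.5241) = -0.23008
  P(3)·log₂(P(3)/Q(3)) = 0.0823·log₂(0.0823/0.4564) = -0.20339

D_KL(P||Q) = 2.97180 - 0.23008 - 0.20339 = 2.53833 ≈ 2.5383 bits

D_KL(Q||P) = Σ Q(x) log₂(Q(x)/P(x))

Computing term by term:
  Q(1)·log₂(Q(1)/P(1)) = 0.0195·log₂(0.0195/0.6009) = -0.09644
  Q(2)·log₂(Q(2)/P(2)) = 0.5241·log₂(0.5241/0.3168) = 0.38064
  Q(3)·log₂(Q(3)/P(3)) = 0.4564·log₂(0.4564/0.0823) = 1.12792

D_KL(Q||P) = -0.09644 + 0.38064 + 1.12792 = 1.41212 ≈ 1.4121 bits

These are NOT equal (difference: 1.1262 bits). KL divergence is asymmetric: D_KL(P||Q) ≠ D_KL(Q||P) in general.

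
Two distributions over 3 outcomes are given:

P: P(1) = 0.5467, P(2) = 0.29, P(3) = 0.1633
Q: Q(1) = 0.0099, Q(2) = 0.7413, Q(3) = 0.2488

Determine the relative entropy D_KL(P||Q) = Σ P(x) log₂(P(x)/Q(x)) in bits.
2.6720 bits

D_KL(P||Q) = Σ P(x) log₂(P(x)/Q(x))

Computing term by term:
  P(1)·log₂(P(1)/Q(1)) = 0.5467·log₂(0.5467/0.0099) = 3.16385
  P(2)·log₂(P(2)/Q(2)) = 0.29·log₂(0.29/0.7413) = -0.39266
  P(3)·log₂(P(3)/Q(3)) = 0.1633·log₂(0.1633/0.2488) = -0.09920

D_KL(P||Q) = 3.16385 - 0.39266 - 0.09920 = 2.67199 ≈ 2.6720 bits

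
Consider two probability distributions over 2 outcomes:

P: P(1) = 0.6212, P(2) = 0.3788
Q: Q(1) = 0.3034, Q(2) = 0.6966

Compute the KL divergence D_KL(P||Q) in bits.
0.3093 bits

D_KL(P||Q) = Σ P(x) log₂(P(x)/Q(x))

Computing term by term:
  P(1)·log₂(P(1)/Q(1)) = 0.6212·log₂(0.6212/0.3034) = 0.64222
  P(2)·log₂(P(2)/Q(2)) = 0.3788·log₂(0.3788/0.6966) = -0.33293

D_KL(P||Q) = 0.64222 - 0.33293 = 0.30929 ≈ 0.3093 bits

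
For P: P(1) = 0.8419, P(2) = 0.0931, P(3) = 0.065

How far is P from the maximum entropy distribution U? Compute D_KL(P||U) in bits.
0.8007 bits

U(i) = 1/3 for all i

D_KL(P||U) = Σ P(x) log₂(P(x) / (1/3))
           = Σ P(x) log₂(P(x)) + log₂(3)
           = log₂(3) - H(P)

H(P) = -Σ P(x) log₂(P(x)):
  -P(1)·log₂(P(1)) = -(0.8419)·log₂(0.8419) = 0.20903
  -P(2)·log₂(P(2)) = -(0.0931)·log₂(0.0931) = 0.31887
  -P(3)·log₂(P(3)) = -(0.065)·log₂(0.065) = 0.25632
H(P) = 0.20903 + 0.31887 + 0.25632 = 0.78422 bits

log₂(3) = 1.58496 bits

D_KL(P||U) = 1.58496 - 0.78422 = 0.80074 ≈ 0.8007 bits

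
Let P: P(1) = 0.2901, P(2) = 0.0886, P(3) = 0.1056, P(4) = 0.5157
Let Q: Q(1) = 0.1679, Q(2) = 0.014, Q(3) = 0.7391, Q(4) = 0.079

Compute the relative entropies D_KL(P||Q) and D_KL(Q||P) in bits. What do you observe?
D_KL(P||Q) = 1.5641 bits, D_KL(Q||P) = 1.6912 bits. The two directions give different values (D_KL(Q||P) exceeds D_KL(P||Q) by 0.1271 bits): KL divergence is asymmetric.

D_KL(P||Q) = Σ P(x) log₂(P(x)/Q(x))

Computing term by term:
  P(1)·log₂(P(1)/Q(1)) = 0.2901·log₂(0.2901/0.1679) = 0.22887
  P(2)·log₂(P(2)/Q(2)) = 0.0886·log₂(0.0886/0.014) = 0.23584
  P(3)·log₂(P(3)/Q(3)) = 0.1056·log₂(0.1056/0.7391) = -0.29644
  P(4)·log₂(P(4)/Q(4)) = 0.5157·log₂(0.5157/0.079) = 1.39580

D_KL(P||Q) = 0.22887 + 0.23584 - 0.29644 + 1.39580 = 1.56407 ≈ 1.5641 bits

D_KL(Q||P) = Σ Q(x) log₂(Q(x)/P(x))

Computing term by term:
  Q(1)·log₂(Q(1)/P(1)) = 0.1679·log₂(0.1679/0.2901) = -0.13246
  Q(2)·log₂(Q(2)/P(2)) = 0.014·log₂(0.014/0.0886) = -0.03727
  Q(3)·log₂(Q(3)/P(3)) = 0.7391·log₂(0.7391/0.1056) = 2.07477
  Q(4)·log₂(Q(4)/P(4)) = 0.079·log₂(0.079/0.5157) = -0.21382

D_KL(Q||P) = -0.13246 - 0.03727 + 2.07477 - 0.21382 = 1.69122 ≈ 1.6912 bits

These are NOT equal (difference: 0.1271 bits). KL divergence is asymmetric: D_KL(P||Q) ≠ D_KL(Q||P) in general.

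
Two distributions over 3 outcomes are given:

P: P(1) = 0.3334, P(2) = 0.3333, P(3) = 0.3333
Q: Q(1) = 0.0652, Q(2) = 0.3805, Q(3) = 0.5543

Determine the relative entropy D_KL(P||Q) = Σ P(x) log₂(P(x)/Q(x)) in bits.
0.4767 bits

D_KL(P||Q) = Σ P(x) log₂(P(x)/Q(x))

Computing term by term:
  P(1)·log₂(P(1)/Q(1)) = 0.3334·log₂(0.3334/0.0652) = 0.78493
  P(2)·log₂(P(2)/Q(2)) = 0.3333·log₂(0.3333/0.3805) = -0.06369
  P(3)·log₂(P(3)/Q(3)) = 0.3333·log₂(0.3333/0.5543) = -0.24459

D_KL(P||Q) = 0.78493 - 0.06369 - 0.24459 = 0.47665 ≈ 0.4767 bits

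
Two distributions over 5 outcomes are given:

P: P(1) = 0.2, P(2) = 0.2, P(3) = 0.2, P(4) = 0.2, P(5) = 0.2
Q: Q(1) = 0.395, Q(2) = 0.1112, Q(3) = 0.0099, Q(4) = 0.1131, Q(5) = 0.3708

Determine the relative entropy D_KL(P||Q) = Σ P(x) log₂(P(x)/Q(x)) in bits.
0.8266 bits

D_KL(P||Q) = Σ P(x) log₂(P(x)/Q(x))

Computing term by term:
  P(1)·log₂(P(1)/Q(1)) = 0.2·log₂(0.2/0.395) = -0.19637
  P(2)·log₂(P(2)/Q(2)) = 0.2·log₂(0.2/0.1112) = 0.16937
  P(3)·log₂(P(3)/Q(3)) = 0.2·log₂(0.2/0.0099) = 0.86729
  P(4)·log₂(P(4)/Q(4)) = 0.2·log₂(0.2/0.1131) = 0.16448
  P(5)·log₂(P(5)/Q(5)) = 0.2·log₂(0.2/0.3708) = -0.17813

D_KL(P||Q) = -0.19637 + 0.16937 + 0.86729 + 0.16448 - 0.17813 = 0.82664 ≈ 0.8266 bits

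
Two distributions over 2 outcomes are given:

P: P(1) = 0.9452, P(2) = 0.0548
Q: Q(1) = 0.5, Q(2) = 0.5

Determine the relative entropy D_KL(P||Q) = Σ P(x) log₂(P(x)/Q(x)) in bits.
0.6936 bits

D_KL(P||Q) = Σ P(x) log₂(P(x)/Q(x))

Computing term by term:
  P(1)·log₂(P(1)/Q(1)) = 0.9452·log₂(0.9452/0.5) = 0.86835
  P(2)·log₂(P(2)/Q(2)) = 0.0548·log₂(0.0548/0.5) = -0.17479

D_KL(P||Q) = 0.86835 - 0.17479 = 0.69356 ≈ 0.6936 bits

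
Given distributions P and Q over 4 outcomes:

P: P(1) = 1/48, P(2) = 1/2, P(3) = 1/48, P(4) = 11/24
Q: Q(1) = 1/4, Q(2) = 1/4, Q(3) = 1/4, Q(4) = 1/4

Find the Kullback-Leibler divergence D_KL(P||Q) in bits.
0.7514 bits

D_KL(P||Q) = Σ P(x) log₂(P(x)/Q(x))

Computing term by term:
  P(1)·log₂(P(1)/Q(1)) = (1/48)·log₂((1/48)/(1/4)) = -0.07469
  P(2)·log₂(P(2)/Q(2)) = (1/2)·log₂((1/2)/(1/4)) = 0.50000
  P(3)·log₂(P(3)/Q(3)) = (1/48)·log₂((1/48)/(1/4)) = -0.07469
  P(4)·log₂(P(4)/Q(4)) = (11/24)·log₂((11/24)/(1/4)) = 0.40080

D_KL(P||Q) = -0.07469 + 0.50000 - 0.07469 + 0.40080 = 0.75142 ≈ 0.7514 bits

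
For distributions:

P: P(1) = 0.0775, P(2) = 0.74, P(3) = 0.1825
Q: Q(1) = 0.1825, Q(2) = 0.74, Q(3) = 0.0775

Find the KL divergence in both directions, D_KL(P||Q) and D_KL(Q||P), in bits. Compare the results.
D_KL(P||Q) = 0.1297 bits, D_KL(Q||P) = 0.1297 bits. The two directions give exactly the same value for this pair.

D_KL(P||Q) = Σ P(x) log₂(P(x)/Q(x))

Computing term by term:
  P(1)·log₂(P(1)/Q(1)) = 0.0775·log₂(0.0775/0.1825) = -0.09576
  P(2)·log₂(P(2)/Q(2)) = 0.74·log₂(0.74/0.74) = 0.00000
  P(3)·log₂(P(3)/Q(3)) = 0.1825·log₂(0.1825/0.0775) = 0.22550

D_KL(P||Q) = -0.09576 + 0.00000 + 0.22550 = 0.12974 ≈ 0.1297 bits

D_KL(Q||P) = Σ Q(x) log₂(Q(x)/P(x))

Computing term by term:
  Q(1)·log₂(Q(1)/P(1)) = 0.1825·log₂(0.1825/0.0775) = 0.22550
  Q(2)·log₂(Q(2)/P(2)) = 0.74·log₂(0.74/0.74) = 0.00000
  Q(3)·log₂(Q(3)/P(3)) = 0.0775·log₂(0.0775/0.1825) = -0.09576

D_KL(Q||P) = 0.22550 + 0.00000 - 0.09576 = 0.12974 ≈ 0.1297 bits

These ARE equal here. Q is P with outcomes relabeled (Q(1) = P(3), Q(3) = P(1)) by a relabeling that is its own inverse, so the two sums contain exactly the same terms in a different order. This is a special case — KL divergence is not symmetric in general: D_KL(P||Q) ≠ D_KL(Q||P) for most P, Q.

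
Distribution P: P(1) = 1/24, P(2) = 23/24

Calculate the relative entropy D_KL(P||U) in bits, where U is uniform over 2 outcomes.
0.7501 bits

U(i) = 1/2 for all i

D_KL(P||U) = Σ P(x) log₂(P(x) / (1/2))
           = Σ P(x) log₂(P(x)) + log₂(2)
           = log₂(2) - H(P)

H(P) = -Σ P(x) log₂(P(x)):
  -P(1)·log₂(P(1)) = -(1/24)·log₂(1/24) = 0.19104
  -P(2)·log₂(P(2)) = -(23/24)·log₂(23/24) = 0.05884
H(P) = 0.19104 + 0.05884 = 0.24988 bits

log₂(2) = 1.00000 bits

D_KL(P||U) = 1.00000 - 0.24988 = 0.75012 ≈ 0.7501 bits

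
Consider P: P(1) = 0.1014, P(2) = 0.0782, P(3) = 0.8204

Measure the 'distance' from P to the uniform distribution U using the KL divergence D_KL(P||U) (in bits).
0.7283 bits

U(i) = 1/3 for all i

D_KL(P||U) = Σ P(x) log₂(P(x) / (1/3))
           = Σ P(x) log₂(P(x)) + log₂(3)
           = log₂(3) - H(P)

H(P) = -Σ P(x) log₂(P(x)):
  -P(1)·log₂(P(1)) = -(0.1014)·log₂(0.1014) = 0.33481
  -P(2)·log₂(P(2)) = -(0.0782)·log₂(0.0782) = 0.28752
  -P(3)·log₂(P(3)) = -(0.8204)·log₂(0.8204) = 0.23431
H(P) = 0.33481 + 0.28752 + 0.23431 = 0.85664 bits

log₂(3) = 1.58496 bits

D_KL(P||U) = 1.58496 - 0.85664 = 0.72832 ≈ 0.7283 bits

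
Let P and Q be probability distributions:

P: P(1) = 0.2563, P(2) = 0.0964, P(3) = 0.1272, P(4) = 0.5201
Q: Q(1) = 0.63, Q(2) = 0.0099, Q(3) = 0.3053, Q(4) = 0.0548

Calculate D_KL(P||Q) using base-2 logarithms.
1.5118 bits

D_KL(P||Q) = Σ P(x) log₂(P(x)/Q(x))

Computing term by term:
  P(1)·log₂(P(1)/Q(1)) = 0.2563·log₂(0.2563/0.63) = -0.33255
  P(2)·log₂(P(2)/Q(2)) = 0.0964·log₂(0.0964/0.0099) = 0.31653
  P(3)·log₂(P(3)/Q(3)) = 0.1272·log₂(0.1272/0.3053) = -0.16067
  P(4)·log₂(P(4)/Q(4)) = 0.5201·log₂(0.5201/0.0548) = 1.68853

D_KL(P||Q) = -0.33255 + 0.31653 - 0.16067 + 1.68853 = 1.51184 ≈ 1.5118 bits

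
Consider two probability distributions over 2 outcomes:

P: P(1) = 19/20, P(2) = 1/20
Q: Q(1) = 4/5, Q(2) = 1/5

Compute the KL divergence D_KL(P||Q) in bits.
0.1355 bits

D_KL(P||Q) = Σ P(x) log₂(P(x)/Q(x))

Computing term by term:
  P(1)·log₂(P(1)/Q(1)) = (19/20)·log₂((19/20)/(4/5)) = 0.23553
  P(2)·log₂(P(2)/Q(2)) = (1/20)·log₂((1/20)/(1/5)) = -0.10000

D_KL(P||Q) = 0.23553 - 0.10000 = 0.13553 ≈ 0.1355 bits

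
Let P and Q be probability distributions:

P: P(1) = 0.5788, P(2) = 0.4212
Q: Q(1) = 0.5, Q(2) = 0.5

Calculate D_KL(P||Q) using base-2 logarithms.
0.0180 bits

D_KL(P||Q) = Σ P(x) log₂(P(x)/Q(x))

Computing term by term:
  P(1)·log₂(P(1)/Q(1)) = 0.5788·log₂(0.5788/0.5) = 0.12221
  P(2)·log₂(P(2)/Q(2)) = 0.4212·log₂(0.4212/0.5) = -0.10421

D_KL(P||Q) = 0.12221 - 0.10421 = 0.01800 ≈ 0.0180 bits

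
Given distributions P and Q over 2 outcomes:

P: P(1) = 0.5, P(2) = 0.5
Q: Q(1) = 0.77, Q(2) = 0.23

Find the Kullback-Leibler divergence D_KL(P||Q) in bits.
0.2487 bits

D_KL(P||Q) = Σ P(x) log₂(P(x)/Q(x))

Computing term by term:
  P(1)·log₂(P(1)/Q(1)) = 0.5·log₂(0.5/0.77) = -0.31147
  P(2)·log₂(P(2)/Q(2)) = 0.5·log₂(0.5/0.23) = 0.56015

D_KL(P||Q) = -0.31147 + 0.56015 = 0.24868 ≈ 0.2487 bits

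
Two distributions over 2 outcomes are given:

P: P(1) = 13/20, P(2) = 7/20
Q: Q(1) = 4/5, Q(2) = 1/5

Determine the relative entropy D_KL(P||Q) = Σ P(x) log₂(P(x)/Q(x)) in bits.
0.0879 bits

D_KL(P||Q) = Σ P(x) log₂(P(x)/Q(x))

Computing term by term:
  P(1)·log₂(P(1)/Q(1)) = (13/20)·log₂((13/20)/(4/5)) = -0.19471
  P(2)·log₂(P(2)/Q(2)) = (7/20)·log₂((7/20)/(1/5)) = 0.28257

D_KL(P||Q) = -0.19471 + 0.28257 = 0.08786 ≈ 0.0879 bits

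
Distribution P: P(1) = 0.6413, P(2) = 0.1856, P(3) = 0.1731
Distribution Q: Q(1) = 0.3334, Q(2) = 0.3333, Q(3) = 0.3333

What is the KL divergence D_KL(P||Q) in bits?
0.2848 bits

D_KL(P||Q) = Σ P(x) log₂(P(x)/Q(x))

Computing term by term:
  P(1)·log₂(P(1)/Q(1)) = 0.6413·log₂(0.6413/0.3334) = 0.60522
  P(2)·log₂(P(2)/Q(2)) = 0.1856·log₂(0.1856/0.3333) = -0.15676
  P(3)·log₂(P(3)/Q(3)) = 0.1731·log₂(0.1731/0.3333) = -0.16362

D_KL(P||Q) = 0.60522 - 0.15676 - 0.16362 = 0.28484 ≈ 0.2848 bits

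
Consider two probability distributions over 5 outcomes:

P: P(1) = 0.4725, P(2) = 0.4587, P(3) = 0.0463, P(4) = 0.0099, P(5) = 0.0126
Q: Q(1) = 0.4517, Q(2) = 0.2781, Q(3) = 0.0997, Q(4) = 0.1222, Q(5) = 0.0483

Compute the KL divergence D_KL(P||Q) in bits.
0.2503 bits

D_KL(P||Q) = Σ P(x) log₂(P(x)/Q(x))

Computing term by term:
  P(1)·log₂(P(1)/Q(1)) = 0.4725·log₂(0.4725/0.4517) = 0.03069
  P(2)·log₂(P(2)/Q(2)) = 0.4587·log₂(0.4587/0.2781) = 0.33116
  P(3)·log₂(P(3)/Q(3)) = 0.0463·log₂(0.0463/0.0997) = -0.05123
  P(4)·log₂(P(4)/Q(4)) = 0.0099·log₂(0.0099/0.1222) = -0.03589
  P(5)·log₂(P(5)/Q(5)) = 0.0126·log₂(0.0126/0.0483) = -0.02443

D_KL(P||Q) = 0.03069 + 0.33116 - 0.05123 - 0.03589 - 0.02443 = 0.25030 ≈ 0.2503 bits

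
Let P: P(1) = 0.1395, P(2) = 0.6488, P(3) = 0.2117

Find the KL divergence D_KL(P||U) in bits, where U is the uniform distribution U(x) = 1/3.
0.3094 bits

U(i) = 1/3 for all i

D_KL(P||U) = Σ P(x) log₂(P(x) / (1/3))
           = Σ P(x) log₂(P(x)) + log₂(3)
           = log₂(3) - H(P)

H(P) = -Σ P(x) log₂(P(x)):
  -P(1)·log₂(P(1)) = -(0.1395)·log₂(0.1395) = 0.39641
  -P(2)·log₂(P(2)) = -(0.6488)·log₂(0.6488) = 0.40495
  -P(3)·log₂(P(3)) = -(0.2117)·log₂(0.2117) = 0.47419
H(P) = 0.39641 + 0.40495 + 0.47419 = 1.27555 bits

log₂(3) = 1.58496 bits

D_KL(P||U) = 1.58496 - 1.27555 = 0.30941 ≈ 0.3094 bits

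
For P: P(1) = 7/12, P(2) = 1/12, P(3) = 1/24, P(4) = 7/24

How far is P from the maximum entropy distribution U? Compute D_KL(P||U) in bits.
0.5381 bits

U(i) = 1/4 for all i

D_KL(P||U) = Σ P(x) log₂(P(x) / (1/4))
           = Σ P(x) log₂(P(x)) + log₂(4)
           = log₂(4) - H(P)

H(P) = -Σ P(x) log₂(P(x)):
  -P(1)·log₂(P(1)) = -(7/12)·log₂(7/12) = 0.45360
  -P(2)·log₂(P(2)) = -(1/12)·log₂(1/12) = 0.29875
  -P(3)·log₂(P(3)) = -(1/24)·log₂(1/24) = 0.19104
  -P(4)·log₂(P(4)) = -(7/24)·log₂(7/24) = 0.51847
H(P) = 0.45360 + 0.29875 + 0.19104 + 0.51847 = 1.46186 bits

log₂(4) = 2.00000 bits

D_KL(P||U) = 2.00000 - 1.46186 = 0.53814 ≈ 0.5381 bits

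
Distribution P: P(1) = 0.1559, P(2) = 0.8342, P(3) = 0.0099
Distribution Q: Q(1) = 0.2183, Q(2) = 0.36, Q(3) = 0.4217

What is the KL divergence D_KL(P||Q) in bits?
0.8821 bits

D_KL(P||Q) = Σ P(x) log₂(P(x)/Q(x))

Computing term by term:
  P(1)·log₂(P(1)/Q(1)) = 0.1559·log₂(0.1559/0.2183) = -0.07572
  P(2)·log₂(P(2)/Q(2)) = 0.8342·log₂(0.8342/0.36) = 1.01138
  P(3)·log₂(P(3)/Q(3)) = 0.0099·log₂(0.0099/0.4217) = -0.05359

D_KL(P||Q) = -0.07572 + 1.01138 - 0.05359 = 0.88207 ≈ 0.8821 bits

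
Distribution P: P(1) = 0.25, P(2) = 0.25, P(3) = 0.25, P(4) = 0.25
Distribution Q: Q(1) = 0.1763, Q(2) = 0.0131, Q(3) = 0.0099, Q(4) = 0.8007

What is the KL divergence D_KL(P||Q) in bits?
1.9343 bits

D_KL(P||Q) = Σ P(x) log₂(P(x)/Q(x))

Computing term by term:
  P(1)·log₂(P(1)/Q(1)) = 0.25·log₂(0.25/0.1763) = 0.12597
  P(2)·log₂(P(2)/Q(2)) = 0.25·log₂(0.25/0.0131) = 1.06357
  P(3)·log₂(P(3)/Q(3)) = 0.25·log₂(0.25/0.0099) = 1.16459
  P(4)·log₂(P(4)/Q(4)) = 0.25·log₂(0.25/0.8007) = -0.41983

D_KL(P||Q) = 0.12597 + 1.06357 + 1.16459 - 0.41983 = 1.93430 ≈ 1.9343 bits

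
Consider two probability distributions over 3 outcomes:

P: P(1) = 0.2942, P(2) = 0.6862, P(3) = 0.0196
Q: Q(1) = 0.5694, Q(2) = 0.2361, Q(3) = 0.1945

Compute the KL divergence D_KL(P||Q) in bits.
0.7111 bits

D_KL(P||Q) = Σ P(x) log₂(P(x)/Q(x))

Computing term by term:
  P(1)·log₂(P(1)/Q(1)) = 0.2942·log₂(0.2942/0.5694) = -0.28027
  P(2)·log₂(P(2)/Q(2)) = 0.6862·log₂(0.6862/0.2361) = 1.05622
  P(3)·log₂(P(3)/Q(3)) = 0.0196·log₂(0.0196/0.1945) = -0.06489

D_KL(P||Q) = -0.28027 + 1.05622 - 0.06489 = 0.71106 ≈ 0.7111 bits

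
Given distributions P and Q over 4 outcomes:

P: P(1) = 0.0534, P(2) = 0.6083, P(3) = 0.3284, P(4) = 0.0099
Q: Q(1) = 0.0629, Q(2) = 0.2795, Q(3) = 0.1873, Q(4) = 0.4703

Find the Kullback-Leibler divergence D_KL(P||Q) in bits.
0.8808 bits

D_KL(P||Q) = Σ P(x) log₂(P(x)/Q(x))

Computing term by term:
  P(1)·log₂(P(1)/Q(1)) = 0.0534·log₂(0.0534/0.0629) = -0.01261
  P(2)·log₂(P(2)/Q(2)) = 0.6083·log₂(0.6083/0.2795) = 0.68247
  P(3)·log₂(P(3)/Q(3)) = 0.3284·log₂(0.3284/0.1873) = 0.26604
  P(4)·log₂(P(4)/Q(4)) = 0.0099·log₂(0.0099/0.4703) = -0.05514

D_KL(P||Q) = -0.01261 + 0.68247 + 0.26604 - 0.05514 = 0.88076 ≈ 0.8808 bits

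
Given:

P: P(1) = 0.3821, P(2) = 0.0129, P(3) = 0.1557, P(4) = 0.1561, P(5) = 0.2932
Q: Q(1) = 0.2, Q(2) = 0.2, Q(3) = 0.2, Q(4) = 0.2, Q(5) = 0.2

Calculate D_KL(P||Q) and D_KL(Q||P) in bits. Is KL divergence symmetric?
D_KL(P||Q) = 0.3556 bits, D_KL(Q||P) = 0.6375 bits. No, KL divergence is not symmetric.

D_KL(P||Q) = Σ P(x) log₂(P(x)/Q(x))

Computing term by term:
  P(1)·log₂(P(1)/Q(1)) = 0.3821·log₂(0.3821/0.2) = 0.35686
  P(2)·log₂(P(2)/Q(2)) = 0.0129·log₂(0.0129/0.2) = -0.05101
  P(3)·log₂(P(3)/Q(3)) = 0.1557·log₂(0.1557/0.2) = -0.05624
  P(4)·log₂(P(4)/Q(4)) = 0.1561·log₂(0.1561/0.2) = -0.05581
  P(5)·log₂(P(5)/Q(5)) = 0.2932·log₂(0.2932/0.2) = 0.16181

D_KL(P||Q) = 0.35686 - 0.05101 - 0.05624 - 0.05581 + 0.16181 = 0.35561 ≈ 0.3556 bits

D_KL(Q||P) = Σ Q(x) log₂(Q(x)/P(x))

Computing term by term:
  Q(1)·log₂(Q(1)/P(1)) = 0.2·log₂(0.2/0.3821) = -0.18679
  Q(2)·log₂(Q(2)/P(2)) = 0.2·log₂(0.2/0.0129) = 0.79091
  Q(3)·log₂(Q(3)/P(3)) = 0.2·log₂(0.2/0.1557) = 0.07225
  Q(4)·log₂(Q(4)/P(4)) = 0.2·log₂(0.2/0.1561) = 0.07151
  Q(5)·log₂(Q(5)/P(5)) = 0.2·log₂(0.2/0.2932) = -0.11038

D_KL(Q||P) = -0.18679 + 0.79091 + 0.07225 + 0.07151 - 0.11038 = 0.63750 ≈ 0.6375 bits

These are NOT equal (difference: 0.2819 bits). KL divergence is asymmetric: D_KL(P||Q) ≠ D_KL(Q||P) in general.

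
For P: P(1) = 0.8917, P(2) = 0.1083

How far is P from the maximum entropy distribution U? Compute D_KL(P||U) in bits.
0.5052 bits

U(i) = 1/2 for all i

D_KL(P||U) = Σ P(x) log₂(P(x) / (1/2))
           = Σ P(x) log₂(P(x)) + log₂(2)
           = log₂(2) - H(P)

H(P) = -Σ P(x) log₂(P(x)):
  -P(1)·log₂(P(1)) = -(0.8917)·log₂(0.8917) = 0.14746
  -P(2)·log₂(P(2)) = -(0.1083)·log₂(0.1083) = 0.34731
H(P) = 0.14746 + 0.34731 = 0.49477 bits

log₂(2) = 1.00000 bits

D_KL(P||U) = 1.00000 - 0.49477 = 0.50523 ≈ 0.5052 bits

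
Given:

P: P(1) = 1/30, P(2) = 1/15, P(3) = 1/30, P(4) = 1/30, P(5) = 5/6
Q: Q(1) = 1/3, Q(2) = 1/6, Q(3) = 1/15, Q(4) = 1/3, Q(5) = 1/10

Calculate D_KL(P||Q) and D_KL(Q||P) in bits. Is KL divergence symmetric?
D_KL(P||Q) = 2.2062 bits, D_KL(Q||P) = 2.1957 bits. No, KL divergence is not symmetric.

D_KL(P||Q) = Σ P(x) log₂(P(x)/Q(x))

Computing term by term:
  P(1)·log₂(P(1)/Q(1)) = (1/30)·log₂((1/30)/(1/3)) = -0.11073
  P(2)·log₂(P(2)/Q(2)) = (1/15)·log₂((1/15)/(1/6)) = -0.08813
  P(3)·log₂(P(3)/Q(3)) = (1/30)·log₂((1/30)/(1/15)) = -0.03333
  P(4)·log₂(P(4)/Q(4)) = (1/30)·log₂((1/30)/(1/3)) = -0.11073
  P(5)·log₂(P(5)/Q(5)) = (5/6)·log₂((5/6)/(1/10)) = 2.54908

D_KL(P||Q) = -0.11073 - 0.08813 - 0.03333 - 0.11073 + 2.54908 = 2.20616 ≈ 2.2062 bits

D_KL(Q||P) = Σ Q(x) log₂(Q(x)/P(x))

Computing term by term:
  Q(1)·log₂(Q(1)/P(1)) = (1/3)·log₂((1/3)/(1/30)) = 1.10731
  Q(2)·log₂(Q(2)/P(2)) = (1/6)·log₂((1/6)/(1/15)) = 0.22032
  Q(3)·log₂(Q(3)/P(3)) = (1/15)·log₂((1/15)/(1/30)) = 0.06667
  Q(4)·log₂(Q(4)/P(4)) = (1/3)·log₂((1/3)/(1/30)) = 1.10731
  Q(5)·log₂(Q(5)/P(5)) = (1/10)·log₂((1/10)/(5/6)) = -0.30589

D_KL(Q||P) = 1.10731 + 0.22032 + 0.06667 + 1.10731 - 0.30589 = 2.19572 ≈ 2.1957 bits

These are NOT equal (difference: 0.0105 bits). KL divergence is asymmetric: D_KL(P||Q) ≠ D_KL(Q||P) in general.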